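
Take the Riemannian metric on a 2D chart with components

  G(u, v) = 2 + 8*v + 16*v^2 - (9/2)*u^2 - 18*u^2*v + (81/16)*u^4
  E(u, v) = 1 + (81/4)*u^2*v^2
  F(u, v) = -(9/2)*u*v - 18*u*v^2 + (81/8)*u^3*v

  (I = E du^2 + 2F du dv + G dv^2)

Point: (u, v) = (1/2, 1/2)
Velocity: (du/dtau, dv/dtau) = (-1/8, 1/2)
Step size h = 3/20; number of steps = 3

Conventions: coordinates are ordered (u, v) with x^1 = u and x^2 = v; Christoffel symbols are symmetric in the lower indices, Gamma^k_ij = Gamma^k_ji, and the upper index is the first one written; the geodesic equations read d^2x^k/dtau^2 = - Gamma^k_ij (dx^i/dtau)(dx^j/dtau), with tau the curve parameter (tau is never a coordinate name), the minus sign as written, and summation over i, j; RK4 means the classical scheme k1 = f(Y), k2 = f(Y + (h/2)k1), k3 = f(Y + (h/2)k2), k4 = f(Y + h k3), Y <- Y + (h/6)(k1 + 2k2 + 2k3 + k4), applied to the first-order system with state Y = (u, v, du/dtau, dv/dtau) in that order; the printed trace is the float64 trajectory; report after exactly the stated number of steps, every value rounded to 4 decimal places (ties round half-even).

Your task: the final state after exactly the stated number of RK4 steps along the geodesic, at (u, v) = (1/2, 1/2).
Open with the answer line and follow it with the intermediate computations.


Answer: u = 0.4565, v = 0.6967, du/dtau = -0.0754, dv/dtau = 0.3890

f(Y) = (du/dtau, dv/dtau, -Gamma^u_ij Y'^i Y'^j, -Gamma^v_ij Y'^i Y'^j) with the Gammas evaluated at the stage position; h = 0.150000; intermediate values shown to 6 dp
step 0: u = 0.5000, v = 0.5000, du/dtau = -0.1250, dv/dtau = 0.5000
step 1:
  k1: at (u, v) = (0.500000, 0.500000), (du/dtau, dv/dtau) = (-0.125000, 0.500000); Gamma_uuu = 0.308425, Gamma_uuv = 0.308425, Gamma_uvv = -0.548310, Gamma_vuu = -0.668253, Gamma_vuv = -0.668253, Gamma_vvv = 1.188006; k1 = (-0.125000, 0.500000, 0.170812, -0.370092)
  k2: at (u, v) = (0.490625, 0.537500), (du/dtau, dv/dtau) = (-0.112189, 0.472243); Gamma_uuu = 0.311586, Gamma_uuv = 0.284413, Gamma_uvv = -0.515285, Gamma_vuu = -0.684875, Gamma_vuv = -0.625148, Gamma_vvv = 1.132610; k2 = (-0.112189, 0.472243, 0.141131, -0.310209)
  k3: at (u, v) = (0.491586, 0.535418), (du/dtau, dv/dtau) = (-0.114415, 0.476734); Gamma_uuu = 0.311808, Gamma_uuv = 0.286281, Gamma_uvv = -0.517656, Gamma_vuu = -0.683930, Gamma_vuv = -0.627940, Gamma_vvv = 1.135445; k3 = (-0.114415, 0.476734, 0.144800, -0.317609)
  k4: at (u, v) = (0.482838, 0.571510), (du/dtau, dv/dtau) = (-0.103280, 0.452359); Gamma_uuu = 0.314085, Gamma_uuv = 0.265353, Gamma_uvv = -0.488506, Gamma_vuu = -0.698478, Gamma_vuv = -0.590106, Gamma_vvv = 1.086367; k4 = (-0.103280, 0.452359, 0.121406, -0.269990)
  Y <- Y + (h/6)(k1 + 2k2 + 2k3 + k4): u = 0.4830, v = 0.5713, du/dtau = -0.1034, dv/dtau = 0.4526
step 2:
  k1: at (u, v) = (0.482963, 0.571258), (du/dtau, dv/dtau) = (-0.103398, 0.452607); Gamma_uuu = 0.314125, Gamma_uuv = 0.265573, Gamma_uvv = -0.488784, Gamma_vuu = -0.698371, Gamma_vuv = -0.590429, Gamma_vvv = 1.086679; k1 = (-0.103398, 0.452607, 0.121628, -0.270406)
  k2: at (u, v) = (0.475208, 0.605203), (du/dtau, dv/dtau) = (-0.094276, 0.432327); Gamma_uuu = 0.315859, Gamma_uuv = 0.248014, Gamma_uvv = -0.463916, Gamma_vuu = -0.710875, Gamma_vuv = -0.558182, Gamma_vvv = 1.044094; k2 = (-0.094276, 0.432327, 0.104119, -0.234330)
  k3: at (u, v) = (0.475892, 0.603682), (du/dtau, dv/dtau) = (-0.095589, 0.435032); Gamma_uuu = 0.316072, Gamma_uuv = 0.249164, Gamma_uvv = -0.465398, Gamma_vuu = -0.710276, Gamma_vuv = -0.559921, Gamma_vvv = 1.045842; k3 = (-0.095589, 0.435032, 0.105913, -0.238007)
  k4: at (u, v) = (0.468624, 0.636513), (du/dtau, dv/dtau) = (-0.087511, 0.416906); Gamma_uuu = 0.317325, Gamma_uuv = 0.233627, Gamma_uvv = -0.443144, Gamma_vuu = -0.721497, Gamma_vuv = -0.531193, Gamma_vvv = 1.007570; k4 = (-0.087511, 0.416906, 0.091640, -0.208361)
  Y <- Y + (h/6)(k1 + 2k2 + 2k3 + k4): u = 0.4687, v = 0.6364, du/dtau = -0.0876, dv/dtau = 0.4170
step 3:
  k1: at (u, v) = (0.468697, 0.636364), (du/dtau, dv/dtau) = (-0.087565, 0.417021); Gamma_uuu = 0.317353, Gamma_uuv = 0.233738, Gamma_uvv = -0.443286, Gamma_vuu = -0.721441, Gamma_vuv = -0.531358, Gamma_vvv = 1.007727; k1 = (-0.087565, 0.417021, 0.091728, -0.208525)
  k2: at (u, v) = (0.462129, 0.667640), (du/dtau, dv/dtau) = (-0.080685, 0.401382); Gamma_uuu = 0.318323, Gamma_uuv = 0.220338, Gamma_uvv = -0.423811, Gamma_vuu = -0.731384, Gamma_vuv = -0.506252, Gamma_vvv = 0.973757; k2 = (-0.080685, 0.401382, 0.080478, -0.184908)
  k3: at (u, v) = (0.462645, 0.666467), (du/dtau, dv/dtau) = (-0.081529, 0.403153); Gamma_uuu = 0.318513, Gamma_uuv = 0.221104, Gamma_uvv = -0.424811, Gamma_vuu = -0.730968, Gamma_vuv = -0.507420, Gamma_vvv = 0.974915; k3 = (-0.081529, 0.403153, 0.081463, -0.186953)
  k4: at (u, v) = (0.456467, 0.696837), (du/dtau, dv/dtau) = (-0.075345, 0.388978); Gamma_uuu = 0.319202, Gamma_uuv = 0.209095, Gamma_uvv = -0.407176, Gamma_vuu = -0.740045, Gamma_vuv = -0.484772, Gamma_vvv = 0.944006; k4 = (-0.075345, 0.388978, 0.072051, -0.167046)
  Y <- Y + (h/6)(k1 + 2k2 + 2k3 + k4): u = 0.4565, v = 0.6967, du/dtau = -0.0754, dv/dtau = 0.3890


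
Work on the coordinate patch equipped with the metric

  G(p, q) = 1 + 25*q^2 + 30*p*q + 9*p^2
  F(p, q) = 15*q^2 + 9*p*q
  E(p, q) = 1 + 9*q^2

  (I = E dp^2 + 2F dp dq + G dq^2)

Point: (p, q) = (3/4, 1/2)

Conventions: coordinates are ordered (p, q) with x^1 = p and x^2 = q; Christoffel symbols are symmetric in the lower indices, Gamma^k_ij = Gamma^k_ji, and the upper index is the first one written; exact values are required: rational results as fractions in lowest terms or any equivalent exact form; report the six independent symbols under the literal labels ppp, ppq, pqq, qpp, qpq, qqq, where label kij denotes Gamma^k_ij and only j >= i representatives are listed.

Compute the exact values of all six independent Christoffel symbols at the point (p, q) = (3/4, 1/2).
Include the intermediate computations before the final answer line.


E = 13/4, F = 57/8, G = 377/16 at the point
E_p = 0, E_q = 9, F_p = 9/2, F_q = 87/4, G_p = 57/2, G_q = 95/2
EG - F^2 = 413/16;  g^inv = (16/413) * [[377/16, -57/8], [-57/8, 13/4]]
first-kind symbols [ij,l] = (1/2)(d_i g_jl + d_j g_il - d_l g_ij): [pp,p] = E_p/2 = 0, [pp,q] = F_p - E_q/2 = 0, [pq,p] = E_q/2 = 9/2, [pq,q] = G_p/2 = 57/4, [qq,p] = F_q - G_p/2 = 15/2, [qq,q] = G_q/2 = 95/4
Gamma^p_ij = (G*[ij,p] - F*[ij,q])/(EG - F^2), Gamma^q_ij = (E*[ij,q] - F*[ij,p])/(EG - F^2)

Answer: Gamma_ppp = 0, Gamma_ppq = 72/413, Gamma_pqq = 120/413, Gamma_qpp = 0, Gamma_qpq = 228/413, Gamma_qqq = 380/413


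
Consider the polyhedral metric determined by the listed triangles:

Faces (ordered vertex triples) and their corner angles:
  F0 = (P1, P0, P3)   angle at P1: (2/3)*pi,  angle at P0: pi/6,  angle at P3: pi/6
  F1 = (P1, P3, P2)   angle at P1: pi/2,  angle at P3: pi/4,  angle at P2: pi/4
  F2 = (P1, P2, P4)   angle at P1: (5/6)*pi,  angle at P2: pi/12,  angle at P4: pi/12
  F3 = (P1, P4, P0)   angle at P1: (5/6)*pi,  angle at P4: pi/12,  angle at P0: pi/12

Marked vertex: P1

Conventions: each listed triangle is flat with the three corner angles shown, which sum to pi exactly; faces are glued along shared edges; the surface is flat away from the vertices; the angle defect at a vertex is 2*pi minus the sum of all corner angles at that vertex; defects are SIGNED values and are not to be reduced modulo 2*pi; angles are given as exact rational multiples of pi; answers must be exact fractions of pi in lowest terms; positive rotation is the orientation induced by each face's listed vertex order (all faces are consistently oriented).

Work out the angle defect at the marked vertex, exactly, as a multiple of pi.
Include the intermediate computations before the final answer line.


Sum of corner angles at P1: (17/6)*pi
defect = 2*pi - (17/6)*pi

Answer: defect(P1) = (-5/6)*pi


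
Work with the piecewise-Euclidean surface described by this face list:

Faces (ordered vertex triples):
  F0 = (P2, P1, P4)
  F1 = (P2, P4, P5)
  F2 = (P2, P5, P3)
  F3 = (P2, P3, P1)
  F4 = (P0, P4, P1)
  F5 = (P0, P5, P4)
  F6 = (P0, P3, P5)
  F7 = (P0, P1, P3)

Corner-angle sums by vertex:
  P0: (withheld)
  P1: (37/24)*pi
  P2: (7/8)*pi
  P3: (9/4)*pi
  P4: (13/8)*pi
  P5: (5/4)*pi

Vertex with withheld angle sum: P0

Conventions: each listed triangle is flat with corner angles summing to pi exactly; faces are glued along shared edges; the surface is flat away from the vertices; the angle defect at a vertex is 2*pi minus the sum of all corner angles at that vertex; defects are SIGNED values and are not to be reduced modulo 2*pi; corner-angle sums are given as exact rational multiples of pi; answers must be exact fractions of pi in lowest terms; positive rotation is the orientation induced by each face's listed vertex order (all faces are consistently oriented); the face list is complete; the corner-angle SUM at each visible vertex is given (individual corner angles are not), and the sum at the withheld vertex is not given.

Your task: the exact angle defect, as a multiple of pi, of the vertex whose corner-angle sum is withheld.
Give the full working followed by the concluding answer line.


V = 6, E = 12, F = 8; chi = V - E + F = 2
Gauss-Bonnet: total defect = 2*pi*chi = 4*pi; visible defects sum to (59/24)*pi

Answer: defect(P0) = (37/24)*pi


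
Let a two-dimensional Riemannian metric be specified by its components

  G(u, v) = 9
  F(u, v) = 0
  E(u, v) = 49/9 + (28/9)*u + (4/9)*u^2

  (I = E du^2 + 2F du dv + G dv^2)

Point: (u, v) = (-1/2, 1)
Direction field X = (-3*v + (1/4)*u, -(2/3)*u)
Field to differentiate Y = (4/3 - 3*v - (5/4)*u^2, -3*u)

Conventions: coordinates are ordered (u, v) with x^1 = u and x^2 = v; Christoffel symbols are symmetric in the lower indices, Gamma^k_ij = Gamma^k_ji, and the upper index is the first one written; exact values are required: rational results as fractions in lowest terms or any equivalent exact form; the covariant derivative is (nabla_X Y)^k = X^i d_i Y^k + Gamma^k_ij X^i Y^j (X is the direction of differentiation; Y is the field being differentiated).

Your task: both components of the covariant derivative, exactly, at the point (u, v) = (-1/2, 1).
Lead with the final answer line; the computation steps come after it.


Answer: (nabla_X Y)^u = -3277/1152, (nabla_X Y)^v = 75/8

E = 4, F = 0, G = 9 at the point
E_u = 8/3, E_v = 0, F_u = 0, F_v = 0, G_u = 0, G_v = 0
EG - F^2 = 36;  g^inv = (1/36) * [[9, 0], [0, 4]]
first-kind symbols [ij,l] = (1/2)(d_i g_jl + d_j g_il - d_l g_ij): [uu,u] = E_u/2 = 4/3, [uu,v] = F_u - E_v/2 = 0, [uv,u] = E_v/2 = 0, [uv,v] = G_u/2 = 0, [vv,u] = F_v - G_u/2 = 0, [vv,v] = G_v/2 = 0
Gamma^u_ij = (G*[ij,u] - F*[ij,v])/(EG - F^2), Gamma^v_ij = (E*[ij,v] - F*[ij,u])/(EG - F^2)
Gamma_uuu = 1/3, Gamma_uuv = 0, Gamma_uvv = 0, Gamma_vuu = 0, Gamma_vuv = 0, Gamma_vvv = 0
X = (-25/8, 1/3), Y = (-95/48, 3/2) at the point


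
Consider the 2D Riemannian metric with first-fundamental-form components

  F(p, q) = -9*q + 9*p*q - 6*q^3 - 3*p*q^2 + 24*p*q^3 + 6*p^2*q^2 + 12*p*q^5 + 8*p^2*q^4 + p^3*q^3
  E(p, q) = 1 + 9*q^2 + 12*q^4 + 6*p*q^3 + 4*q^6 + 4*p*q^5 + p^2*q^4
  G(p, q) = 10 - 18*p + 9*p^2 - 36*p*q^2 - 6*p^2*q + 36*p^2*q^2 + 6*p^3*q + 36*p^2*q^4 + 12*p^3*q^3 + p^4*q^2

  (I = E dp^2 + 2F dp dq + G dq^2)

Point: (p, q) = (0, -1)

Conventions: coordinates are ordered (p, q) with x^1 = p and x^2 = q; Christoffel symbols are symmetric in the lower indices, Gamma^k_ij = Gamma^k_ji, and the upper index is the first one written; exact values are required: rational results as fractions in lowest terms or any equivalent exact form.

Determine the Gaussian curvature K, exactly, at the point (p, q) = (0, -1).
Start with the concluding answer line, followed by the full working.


Answer: K = -81/1225

E = 26, F = 15, G = 10, EG - F^2 = 35 at the point
E_p = -10, E_q = -90, F_p = -48, F_q = -27, G_p = -54, G_q = 0
E_qq = 282, F_pq = 147, G_pp = 174
K follows from Brioschi's formula, (det M1 - det M2)/(EG - F^2)^2.
M1 = [[-E_qq/2 + F_pq - G_pp/2, E_p/2, F_p - E_q/2], [F_q - G_p/2, E, F], [G_q/2, F, G]] = [[-81, -5, -3], [0, 26, 15], [0, 15, 10]]; det M1 = -2835
M2 = [[0, E_q/2, G_p/2], [E_q/2, E, F], [G_p/2, F, G]] = [[0, -45, -27], [-45, 26, 15], [-27, 15, 10]]; det M2 = -2754
det M1 - det M2 = -81; K = -81 / (35)^2 = -81/1225


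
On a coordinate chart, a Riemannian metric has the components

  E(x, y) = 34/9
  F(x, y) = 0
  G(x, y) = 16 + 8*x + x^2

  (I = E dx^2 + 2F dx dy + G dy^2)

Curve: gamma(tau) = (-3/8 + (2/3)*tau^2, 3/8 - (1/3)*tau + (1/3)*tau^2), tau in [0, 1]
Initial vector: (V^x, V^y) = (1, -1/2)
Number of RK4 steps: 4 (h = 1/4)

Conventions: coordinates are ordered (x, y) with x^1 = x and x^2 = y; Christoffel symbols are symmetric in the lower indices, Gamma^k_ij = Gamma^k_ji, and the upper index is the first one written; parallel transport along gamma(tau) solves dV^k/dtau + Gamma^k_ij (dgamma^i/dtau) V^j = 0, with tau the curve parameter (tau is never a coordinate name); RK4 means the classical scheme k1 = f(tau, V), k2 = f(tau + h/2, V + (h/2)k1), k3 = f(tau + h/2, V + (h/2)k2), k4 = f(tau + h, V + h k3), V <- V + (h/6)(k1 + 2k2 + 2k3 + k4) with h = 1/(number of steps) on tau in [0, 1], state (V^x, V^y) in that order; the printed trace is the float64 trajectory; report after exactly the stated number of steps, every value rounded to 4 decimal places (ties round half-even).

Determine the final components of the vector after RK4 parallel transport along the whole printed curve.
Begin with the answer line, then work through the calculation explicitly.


Answer: V^x = 1.0000, V^y = -0.4223

gamma'(tau) = ((4/3)*tau, -1/3 + (2/3)*tau); f(tau, V)^k = -Gamma^k_ij(gamma(tau)) gamma'^i(tau) V^j; h = 1/4; intermediate values shown to 6 dp
curve data and Christoffel symbols at the stage parameters:
  tau = 0.000000: gamma = (-0.375000, 0.375000), gamma' = (0.000000, -0.333333); Gamma_xxx = 0.000000, Gamma_xxy = 0.000000, Gamma_xyy = -0.959559, Gamma_yxx = 0.000000, Gamma_yxy = 0.275862, Gamma_yyy = 0.000000
  tau = 0.125000: gamma = (-0.364583, 0.338542), gamma' = (0.166667, -0.250000); Gamma_xxx = 0.000000, Gamma_xxy = 0.000000, Gamma_xyy = -0.962316, Gamma_yxx = 0.000000, Gamma_yxy = 0.275072, Gamma_yyy = 0.000000
  tau = 0.250000: gamma = (-0.333333, 0.312500), gamma' = (0.333333, -0.166667); Gamma_xxx = 0.000000, Gamma_xxy = 0.000000, Gamma_xyy = -0.970588, Gamma_yxx = 0.000000, Gamma_yxy = 0.272727, Gamma_yyy = 0.000000
  tau = 0.375000: gamma = (-0.281250, 0.296875), gamma' = (0.500000, -0.083333); Gamma_xxx = 0.000000, Gamma_xxy = 0.000000, Gamma_xyy = -0.984375, Gamma_yxx = 0.000000, Gamma_yxy = 0.268908, Gamma_yyy = 0.000000
  tau = 0.500000: gamma = (-0.208333, 0.291667), gamma' = (0.666667, 0.000000); Gamma_xxx = 0.000000, Gamma_xxy = 0.000000, Gamma_xyy = -1.003676, Gamma_yxx = 0.000000, Gamma_yxy = 0.263736, Gamma_yyy = 0.000000
  tau = 0.625000: gamma = (-0.114583, 0.296875), gamma' = (0.833333, 0.083333); Gamma_xxx = 0.000000, Gamma_xxy = 0.000000, Gamma_xyy = -1.028493, Gamma_yxx = 0.000000, Gamma_yxy = 0.257373, Gamma_yyy = 0.000000
  tau = 0.750000: gamma = (0.000000, 0.312500), gamma' = (1.000000, 0.166667); Gamma_xxx = 0.000000, Gamma_xxy = 0.000000, Gamma_xyy = -1.058824, Gamma_yxx = 0.000000, Gamma_yxy = 0.250000, Gamma_yyy = 0.000000
  tau = 0.875000: gamma = (0.135417, 0.338542), gamma' = (1.166667, 0.250000); Gamma_xxx = 0.000000, Gamma_xxy = 0.000000, Gamma_xyy = -1.094669, Gamma_yxx = 0.000000, Gamma_yxy = 0.241814, Gamma_yyy = 0.000000
  tau = 1.000000: gamma = (0.291667, 0.375000), gamma' = (1.333333, 0.333333); Gamma_xxx = 0.000000, Gamma_xxy = 0.000000, Gamma_xyy = -1.136029, Gamma_yxx = 0.000000, Gamma_yxy = 0.233010, Gamma_yyy = 0.000000
step 0: V^x = 1.0000, V^y = -0.5000
step 1: k1 = (0.159926, 0.091954), k2 = (0.117524, 0.092538), k3 = (0.117507, 0.092170), k4 = (0.077155, 0.090150); V <- V + (h/6)(k1 + 2k2 + 2k3 + k4): V^x = 1.0295, V^y = -0.4770
step 2: k1 = (0.077165, 0.090159), k2 = (0.038206, 0.085907), k3 = (0.038250, 0.085870), k4 = (0.000000, 0.080097); V <- V + (h/6)(k1 + 2k2 + 2k3 + k4): V^x = 1.0391, V^y = -0.4556
step 3: k1 = (0.000000, 0.080107), k2 = (-0.038191, 0.073285), k3 = (-0.038264, 0.073571), k4 = (-0.077156, 0.066409); V <- V + (h/6)(k1 + 2k2 + 2k3 + k4): V^x = 1.0295, V^y = -0.4373
step 4: k1 = (-0.077165, 0.066423), k2 = (-0.117394, 0.059366), k3 = (-0.117635, 0.059919), k4 = (-0.159911, 0.053522); V <- V + (h/6)(k1 + 2k2 + 2k3 + k4): V^x = 1.0000, V^y = -0.4223


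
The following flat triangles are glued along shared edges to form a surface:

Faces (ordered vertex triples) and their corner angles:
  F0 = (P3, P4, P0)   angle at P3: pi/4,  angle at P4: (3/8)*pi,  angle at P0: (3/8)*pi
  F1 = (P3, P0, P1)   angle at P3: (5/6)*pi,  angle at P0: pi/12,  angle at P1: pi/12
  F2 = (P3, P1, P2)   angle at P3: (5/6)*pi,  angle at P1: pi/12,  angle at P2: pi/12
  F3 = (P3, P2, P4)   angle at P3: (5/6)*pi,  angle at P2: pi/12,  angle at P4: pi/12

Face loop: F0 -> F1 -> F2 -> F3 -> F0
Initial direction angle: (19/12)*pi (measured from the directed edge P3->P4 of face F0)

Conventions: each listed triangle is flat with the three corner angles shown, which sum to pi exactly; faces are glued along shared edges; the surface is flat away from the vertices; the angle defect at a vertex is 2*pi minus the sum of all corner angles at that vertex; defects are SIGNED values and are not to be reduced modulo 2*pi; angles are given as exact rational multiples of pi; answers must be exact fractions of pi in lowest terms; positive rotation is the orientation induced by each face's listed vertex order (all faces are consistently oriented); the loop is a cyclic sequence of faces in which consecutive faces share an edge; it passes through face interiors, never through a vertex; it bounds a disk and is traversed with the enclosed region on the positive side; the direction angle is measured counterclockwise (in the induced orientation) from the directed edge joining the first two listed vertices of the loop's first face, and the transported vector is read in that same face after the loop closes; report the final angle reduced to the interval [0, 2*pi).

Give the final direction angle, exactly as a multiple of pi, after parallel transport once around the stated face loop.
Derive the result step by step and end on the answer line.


enclosed vertex P3: corner angles sum to (11/4)*pi, defect = 2*pi - (11/4)*pi = (-3/4)*pi
final direction = starting direction + enclosed defect total, reduced mod 2*pi (induced orientation)
final angle = (19/12)*pi - (3/4)*pi = (5/6)*pi (mod 2*pi)

Answer: final direction angle = (5/6)*pi


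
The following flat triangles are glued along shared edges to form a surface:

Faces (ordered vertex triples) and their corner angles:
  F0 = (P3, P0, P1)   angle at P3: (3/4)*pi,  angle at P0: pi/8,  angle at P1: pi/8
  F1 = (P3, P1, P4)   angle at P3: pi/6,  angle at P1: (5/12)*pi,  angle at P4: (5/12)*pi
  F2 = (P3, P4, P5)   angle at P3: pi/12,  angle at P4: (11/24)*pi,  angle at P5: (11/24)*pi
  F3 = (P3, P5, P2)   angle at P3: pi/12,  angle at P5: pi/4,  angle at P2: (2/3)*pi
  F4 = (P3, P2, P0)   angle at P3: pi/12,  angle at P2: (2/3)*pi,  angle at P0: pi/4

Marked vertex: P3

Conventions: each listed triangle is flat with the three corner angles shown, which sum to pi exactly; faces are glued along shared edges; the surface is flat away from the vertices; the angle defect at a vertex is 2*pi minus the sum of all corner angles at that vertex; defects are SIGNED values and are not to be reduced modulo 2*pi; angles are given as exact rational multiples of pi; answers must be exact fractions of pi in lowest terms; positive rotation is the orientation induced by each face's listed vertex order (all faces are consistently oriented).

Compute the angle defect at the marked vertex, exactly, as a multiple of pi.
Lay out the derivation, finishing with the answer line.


Sum of corner angles at P3: (7/6)*pi
defect = 2*pi - (7/6)*pi

Answer: defect(P3) = (5/6)*pi


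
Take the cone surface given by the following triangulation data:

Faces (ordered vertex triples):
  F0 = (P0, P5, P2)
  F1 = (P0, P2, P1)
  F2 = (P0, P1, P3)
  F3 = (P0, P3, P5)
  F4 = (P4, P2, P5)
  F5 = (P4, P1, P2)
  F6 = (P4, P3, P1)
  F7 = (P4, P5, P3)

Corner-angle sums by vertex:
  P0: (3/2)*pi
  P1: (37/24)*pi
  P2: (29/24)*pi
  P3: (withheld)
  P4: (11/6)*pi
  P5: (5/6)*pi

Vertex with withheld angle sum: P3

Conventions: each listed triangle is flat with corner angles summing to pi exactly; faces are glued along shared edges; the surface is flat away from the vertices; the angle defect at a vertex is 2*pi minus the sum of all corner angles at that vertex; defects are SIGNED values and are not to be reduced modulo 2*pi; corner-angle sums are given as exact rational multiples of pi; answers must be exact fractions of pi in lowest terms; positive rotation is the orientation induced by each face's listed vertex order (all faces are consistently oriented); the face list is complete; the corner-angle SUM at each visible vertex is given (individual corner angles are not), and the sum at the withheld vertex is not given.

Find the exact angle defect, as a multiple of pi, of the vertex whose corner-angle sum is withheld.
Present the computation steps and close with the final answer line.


V = 6, E = 12, F = 8; chi = V - E + F = 2
Gauss-Bonnet: total defect = 2*pi*chi = 4*pi; visible defects sum to (37/12)*pi

Answer: defect(P3) = (11/12)*pi


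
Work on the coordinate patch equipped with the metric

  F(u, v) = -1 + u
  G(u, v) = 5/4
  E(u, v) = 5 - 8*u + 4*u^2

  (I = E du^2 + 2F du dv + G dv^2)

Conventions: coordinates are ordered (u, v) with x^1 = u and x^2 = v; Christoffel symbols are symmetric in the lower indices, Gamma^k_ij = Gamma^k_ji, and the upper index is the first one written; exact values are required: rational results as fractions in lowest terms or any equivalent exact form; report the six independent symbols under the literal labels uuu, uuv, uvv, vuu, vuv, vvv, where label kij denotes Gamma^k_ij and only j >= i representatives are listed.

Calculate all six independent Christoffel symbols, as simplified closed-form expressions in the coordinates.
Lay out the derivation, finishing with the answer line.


E = 5 - 8*u + 4*u^2; F = -1 + u; G = 5/4
Gamma^k_ij = (1/2) g^{kl} (d_i g_jl + d_j g_il - d_l g_ij), with g^inv = (1/(EG-F^2)) [[G, -F], [-F, E]]
first partials: E_u = -8 + 8*u, E_v = 0, F_u = 1, F_v = 0, G_u = 0, G_v = 0
D = EG - F^2 = 21/4 - 8*u + 4*u^2
expanded: Gamma^u_uu = (G E_u - 2F F_u + F E_v)/(2D), Gamma^u_uv = (G E_v - F G_u)/(2D), Gamma^u_vv = (2G F_v - G G_u - F G_v)/(2D), Gamma^v_uu = (2E F_u - E E_v - F E_u)/(2D), Gamma^v_uv = (E G_u - F E_v)/(2D), Gamma^v_vv = (E G_v - 2F F_v + F G_u)/(2D); substitute and cancel common factors

Answer: Gamma_uuu = (16*u - 16)/(16*u^2 - 32*u + 21), Gamma_uuv = 0, Gamma_uvv = 0, Gamma_vuu = 4/(16*u^2 - 32*u + 21), Gamma_vuv = 0, Gamma_vvv = 0


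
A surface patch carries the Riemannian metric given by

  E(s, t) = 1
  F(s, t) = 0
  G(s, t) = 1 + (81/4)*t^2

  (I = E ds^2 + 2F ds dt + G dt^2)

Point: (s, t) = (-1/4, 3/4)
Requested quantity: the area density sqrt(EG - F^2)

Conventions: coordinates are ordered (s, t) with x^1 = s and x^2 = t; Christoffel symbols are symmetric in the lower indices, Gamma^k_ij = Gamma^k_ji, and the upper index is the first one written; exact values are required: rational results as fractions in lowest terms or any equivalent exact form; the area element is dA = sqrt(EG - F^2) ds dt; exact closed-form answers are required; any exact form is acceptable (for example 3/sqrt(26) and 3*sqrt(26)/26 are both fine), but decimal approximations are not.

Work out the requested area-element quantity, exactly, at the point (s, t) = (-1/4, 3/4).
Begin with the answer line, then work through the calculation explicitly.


Answer: sqrt(EG - F^2) = sqrt(793)/8

E = 1, F = 0, G = 793/64; EG - F^2 = 793/64


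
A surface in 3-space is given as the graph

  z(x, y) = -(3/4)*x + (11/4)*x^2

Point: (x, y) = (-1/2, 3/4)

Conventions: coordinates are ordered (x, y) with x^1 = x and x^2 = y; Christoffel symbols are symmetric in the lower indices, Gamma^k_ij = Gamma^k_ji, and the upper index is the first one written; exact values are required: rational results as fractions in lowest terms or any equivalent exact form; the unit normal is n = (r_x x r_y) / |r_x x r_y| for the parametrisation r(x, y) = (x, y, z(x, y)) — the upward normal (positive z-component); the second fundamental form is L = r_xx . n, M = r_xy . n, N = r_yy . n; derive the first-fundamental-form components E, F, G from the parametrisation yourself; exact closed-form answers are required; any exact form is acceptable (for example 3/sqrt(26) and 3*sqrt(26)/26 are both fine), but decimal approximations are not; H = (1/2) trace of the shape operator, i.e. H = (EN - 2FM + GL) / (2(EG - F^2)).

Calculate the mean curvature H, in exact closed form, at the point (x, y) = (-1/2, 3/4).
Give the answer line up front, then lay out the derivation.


Answer: H = 22*sqrt(53)/2809

z_x = -7/2, z_y = 0, z_xx = 11/2, z_xy = 0, z_yy = 0
E = 53/4, F = 0, G = 1; answer radicand W^2 = 53/4
unnormalised second-form numerators: l = 11/2, m = 0, n = 0; L = l/sqrt(53/4), and similarly M = m/sqrt(W^2), N = n/sqrt(W^2)
H = (E*n - 2*F*m + G*l) / (2*(EG - F^2)*sqrt(W^2)); E*n - 2*F*m + G*l = 11/2, EG - F^2 = 53/4, so H = (11/53)/sqrt(53/4)


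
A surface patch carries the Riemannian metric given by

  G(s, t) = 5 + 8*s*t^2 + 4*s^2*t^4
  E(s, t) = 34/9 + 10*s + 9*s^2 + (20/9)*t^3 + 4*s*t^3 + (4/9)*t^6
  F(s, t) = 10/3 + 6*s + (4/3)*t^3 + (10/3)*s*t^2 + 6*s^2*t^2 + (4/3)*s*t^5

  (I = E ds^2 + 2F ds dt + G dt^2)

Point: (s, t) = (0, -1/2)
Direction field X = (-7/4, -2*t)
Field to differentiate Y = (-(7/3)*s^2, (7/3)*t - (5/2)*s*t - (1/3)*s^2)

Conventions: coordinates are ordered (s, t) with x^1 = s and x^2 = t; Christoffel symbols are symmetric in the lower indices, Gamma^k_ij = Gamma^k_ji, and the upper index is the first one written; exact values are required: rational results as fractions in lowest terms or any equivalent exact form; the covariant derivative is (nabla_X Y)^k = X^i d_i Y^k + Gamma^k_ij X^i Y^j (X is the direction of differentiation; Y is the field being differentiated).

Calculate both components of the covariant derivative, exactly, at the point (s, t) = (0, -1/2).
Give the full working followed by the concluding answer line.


E = 505/144, F = 19/6, G = 5 at the point
E_s = 19/2, E_t = 19/12, F_s = 163/24, F_t = 1, G_s = 2, G_t = 0
EG - F^2 = 1081/144;  g^inv = (144/1081) * [[5, -19/6], [-19/6, 505/144]]
first-kind symbols [ij,l] = (1/2)(d_i g_jl + d_j g_il - d_l g_ij): [ss,s] = E_s/2 = 19/4, [ss,t] = F_s - E_t/2 = 6, [st,s] = E_t/2 = 19/24, [st,t] = G_s/2 = 1, [tt,s] = F_t - G_s/2 = 0, [tt,t] = G_t/2 = 0
Gamma^s_ij = (G*[ij,s] - F*[ij,t])/(EG - F^2), Gamma^t_ij = (E*[ij,t] - F*[ij,s])/(EG - F^2)
Gamma_sss = 684/1081, Gamma_sst = 114/1081, Gamma_stt = 0, Gamma_tss = 864/1081, Gamma_tst = 144/1081, Gamma_ttt = 0
X = (-7/4, 1), Y = (0, -7/6) at the point

Answer: (nabla_X Y)^s = 931/4324, (nabla_X Y)^t = 21679/51888


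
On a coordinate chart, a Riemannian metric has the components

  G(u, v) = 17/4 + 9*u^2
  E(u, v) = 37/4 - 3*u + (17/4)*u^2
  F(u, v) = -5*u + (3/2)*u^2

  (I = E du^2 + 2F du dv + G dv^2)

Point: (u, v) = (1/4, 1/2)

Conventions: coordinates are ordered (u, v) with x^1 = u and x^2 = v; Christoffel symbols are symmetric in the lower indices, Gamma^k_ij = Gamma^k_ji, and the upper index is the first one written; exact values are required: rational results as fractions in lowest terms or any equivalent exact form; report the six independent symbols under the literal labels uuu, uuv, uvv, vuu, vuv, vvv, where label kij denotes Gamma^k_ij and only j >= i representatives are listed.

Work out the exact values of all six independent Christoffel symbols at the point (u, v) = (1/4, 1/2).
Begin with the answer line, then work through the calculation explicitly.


Answer: Gamma_uuu = -1797/10457, Gamma_uuv = 666/10457, Gamma_uvv = -2772/10457, Gamma_vuu = -19333/20914, Gamma_vuv = 5049/10457, Gamma_vvv = -666/10457

E = 561/64, F = -37/32, G = 77/16 at the point
E_u = -7/8, E_v = 0, F_u = -17/4, F_v = 0, G_u = 9/2, G_v = 0
EG - F^2 = 10457/256;  g^inv = (256/10457) * [[77/16, 37/32], [37/32, 561/64]]
first-kind symbols [ij,l] = (1/2)(d_i g_jl + d_j g_il - d_l g_ij): [uu,u] = E_u/2 = -7/16, [uu,v] = F_u - E_v/2 = -17/4, [uv,u] = E_v/2 = 0, [uv,v] = G_u/2 = 9/4, [vv,u] = F_v - G_u/2 = -9/4, [vv,v] = G_v/2 = 0
Gamma^u_ij = (G*[ij,u] - F*[ij,v])/(EG - F^2), Gamma^v_ij = (E*[ij,v] - F*[ij,u])/(EG - F^2)


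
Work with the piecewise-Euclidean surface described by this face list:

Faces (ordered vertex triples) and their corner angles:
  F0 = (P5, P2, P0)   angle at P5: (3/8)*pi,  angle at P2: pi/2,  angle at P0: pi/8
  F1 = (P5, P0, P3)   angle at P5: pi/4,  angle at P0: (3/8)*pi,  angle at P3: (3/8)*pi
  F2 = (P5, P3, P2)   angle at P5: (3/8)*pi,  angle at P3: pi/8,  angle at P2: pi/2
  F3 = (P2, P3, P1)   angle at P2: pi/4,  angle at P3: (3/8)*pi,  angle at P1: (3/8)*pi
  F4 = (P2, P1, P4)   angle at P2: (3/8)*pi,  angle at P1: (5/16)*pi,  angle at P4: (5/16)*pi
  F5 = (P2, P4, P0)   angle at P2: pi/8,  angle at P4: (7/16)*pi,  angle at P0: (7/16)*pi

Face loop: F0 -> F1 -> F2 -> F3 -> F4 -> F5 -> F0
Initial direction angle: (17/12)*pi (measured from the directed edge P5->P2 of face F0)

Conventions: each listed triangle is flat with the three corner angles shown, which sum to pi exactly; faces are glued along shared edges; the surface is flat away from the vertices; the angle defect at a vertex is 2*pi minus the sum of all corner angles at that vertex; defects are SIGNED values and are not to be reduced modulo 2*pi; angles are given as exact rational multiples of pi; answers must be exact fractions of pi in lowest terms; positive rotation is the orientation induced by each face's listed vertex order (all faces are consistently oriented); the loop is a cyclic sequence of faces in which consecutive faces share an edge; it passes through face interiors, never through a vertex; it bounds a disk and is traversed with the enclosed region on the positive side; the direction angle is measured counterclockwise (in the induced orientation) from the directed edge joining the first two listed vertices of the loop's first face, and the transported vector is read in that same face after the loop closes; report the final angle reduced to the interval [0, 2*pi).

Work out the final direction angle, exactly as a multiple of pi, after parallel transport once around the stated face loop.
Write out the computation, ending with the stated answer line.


enclosed vertex P2: corner angles sum to (7/4)*pi, defect = 2*pi - (7/4)*pi = pi/4
enclosed vertex P5: corner angles sum to pi, defect = 2*pi - pi = pi
transport around the loop rotates by the sum of enclosed defects; add to the initial angle mod 2*pi
final angle = (17/12)*pi + (5/4)*pi = (2/3)*pi (mod 2*pi)

Answer: final direction angle = (2/3)*pi


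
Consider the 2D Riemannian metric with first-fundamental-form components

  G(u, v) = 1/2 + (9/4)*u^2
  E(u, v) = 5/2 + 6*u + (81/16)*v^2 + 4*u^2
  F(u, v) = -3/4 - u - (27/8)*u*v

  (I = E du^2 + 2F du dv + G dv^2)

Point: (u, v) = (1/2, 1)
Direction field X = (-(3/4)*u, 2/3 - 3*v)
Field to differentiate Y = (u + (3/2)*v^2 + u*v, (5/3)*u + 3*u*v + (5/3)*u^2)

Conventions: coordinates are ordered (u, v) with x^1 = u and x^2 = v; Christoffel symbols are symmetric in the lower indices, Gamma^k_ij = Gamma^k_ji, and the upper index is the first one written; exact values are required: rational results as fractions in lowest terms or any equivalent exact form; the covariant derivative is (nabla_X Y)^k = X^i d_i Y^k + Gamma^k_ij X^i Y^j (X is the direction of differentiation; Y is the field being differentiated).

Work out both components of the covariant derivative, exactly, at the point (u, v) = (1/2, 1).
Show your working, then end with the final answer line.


E = 185/16, F = -47/16, G = 17/16 at the point
E_u = 10, E_v = 81/8, F_u = -35/8, F_v = -27/16, G_u = 9/4, G_v = 0
EG - F^2 = 117/32;  g^inv = (32/117) * [[17/16, 47/16], [47/16, 185/16]]
first-kind symbols [ij,l] = (1/2)(d_i g_jl + d_j g_il - d_l g_ij): [uu,u] = E_u/2 = 5, [uu,v] = F_u - E_v/2 = -151/16, [uv,u] = E_v/2 = 81/16, [uv,v] = G_u/2 = 9/8, [vv,u] = F_v - G_u/2 = -45/16, [vv,v] = G_v/2 = 0
Gamma^u_ij = (G*[ij,u] - F*[ij,v])/(EG - F^2), Gamma^v_ij = (E*[ij,v] - F*[ij,u])/(EG - F^2)
Gamma_uuu = -5737/936, Gamma_uuv = 19/8, Gamma_uvv = -85/104, Gamma_vuu = -24175/936, Gamma_vuv = 61/8, Gamma_vvv = -235/104
X = (-3/8, -7/3), Y = (5/2, 11/4) at the point

Answer: (nabla_X Y)^u = -142067/9984, (nabla_X Y)^v = -64911/3328


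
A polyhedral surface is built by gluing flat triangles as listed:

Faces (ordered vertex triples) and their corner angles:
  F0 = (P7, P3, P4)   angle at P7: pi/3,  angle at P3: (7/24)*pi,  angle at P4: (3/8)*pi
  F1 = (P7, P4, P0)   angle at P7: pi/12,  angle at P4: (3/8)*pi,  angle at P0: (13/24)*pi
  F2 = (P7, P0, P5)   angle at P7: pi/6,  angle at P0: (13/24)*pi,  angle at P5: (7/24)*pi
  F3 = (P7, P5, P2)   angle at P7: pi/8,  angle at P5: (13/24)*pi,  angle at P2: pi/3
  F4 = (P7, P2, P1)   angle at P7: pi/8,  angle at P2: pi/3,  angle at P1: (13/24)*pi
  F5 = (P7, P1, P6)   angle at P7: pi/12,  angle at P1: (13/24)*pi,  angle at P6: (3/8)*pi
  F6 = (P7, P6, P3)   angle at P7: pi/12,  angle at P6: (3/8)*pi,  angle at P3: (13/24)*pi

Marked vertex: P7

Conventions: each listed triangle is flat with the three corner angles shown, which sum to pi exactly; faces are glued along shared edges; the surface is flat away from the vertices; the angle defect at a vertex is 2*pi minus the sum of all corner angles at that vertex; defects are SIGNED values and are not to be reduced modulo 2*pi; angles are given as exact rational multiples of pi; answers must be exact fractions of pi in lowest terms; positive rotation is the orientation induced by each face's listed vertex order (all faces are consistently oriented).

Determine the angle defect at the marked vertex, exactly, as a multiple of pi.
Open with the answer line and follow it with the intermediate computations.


Answer: defect(P7) = pi

Sum of corner angles at P7: pi
defect = 2*pi - pi


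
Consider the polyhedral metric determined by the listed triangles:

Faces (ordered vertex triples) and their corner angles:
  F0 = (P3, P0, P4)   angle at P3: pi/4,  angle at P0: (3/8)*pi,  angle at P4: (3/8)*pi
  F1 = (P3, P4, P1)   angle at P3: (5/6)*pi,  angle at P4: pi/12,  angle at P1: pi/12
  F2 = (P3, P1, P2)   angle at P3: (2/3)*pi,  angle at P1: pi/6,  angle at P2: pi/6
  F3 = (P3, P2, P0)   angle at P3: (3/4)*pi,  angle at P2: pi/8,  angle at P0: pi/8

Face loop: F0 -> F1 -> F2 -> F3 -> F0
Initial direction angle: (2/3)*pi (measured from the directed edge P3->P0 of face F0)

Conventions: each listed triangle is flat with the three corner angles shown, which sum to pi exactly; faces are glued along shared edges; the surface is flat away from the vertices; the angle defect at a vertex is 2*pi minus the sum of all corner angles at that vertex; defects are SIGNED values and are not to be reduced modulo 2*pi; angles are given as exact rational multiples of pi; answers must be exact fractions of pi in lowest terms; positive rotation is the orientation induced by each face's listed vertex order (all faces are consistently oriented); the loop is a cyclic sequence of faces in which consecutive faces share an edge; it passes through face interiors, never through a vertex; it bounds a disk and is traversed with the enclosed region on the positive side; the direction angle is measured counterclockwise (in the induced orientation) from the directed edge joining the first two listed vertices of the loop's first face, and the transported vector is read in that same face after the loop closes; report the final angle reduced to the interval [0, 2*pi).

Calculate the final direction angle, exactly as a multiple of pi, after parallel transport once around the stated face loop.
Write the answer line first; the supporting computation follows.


Answer: final direction angle = pi/6

enclosed vertex P3: corner angles sum to (5/2)*pi, defect = 2*pi - (5/2)*pi = -pi/2
summing the enclosed defects onto the initial angle, mod 2*pi in the induced orientation:
final angle = (2/3)*pi - pi/2 = pi/6 (mod 2*pi)


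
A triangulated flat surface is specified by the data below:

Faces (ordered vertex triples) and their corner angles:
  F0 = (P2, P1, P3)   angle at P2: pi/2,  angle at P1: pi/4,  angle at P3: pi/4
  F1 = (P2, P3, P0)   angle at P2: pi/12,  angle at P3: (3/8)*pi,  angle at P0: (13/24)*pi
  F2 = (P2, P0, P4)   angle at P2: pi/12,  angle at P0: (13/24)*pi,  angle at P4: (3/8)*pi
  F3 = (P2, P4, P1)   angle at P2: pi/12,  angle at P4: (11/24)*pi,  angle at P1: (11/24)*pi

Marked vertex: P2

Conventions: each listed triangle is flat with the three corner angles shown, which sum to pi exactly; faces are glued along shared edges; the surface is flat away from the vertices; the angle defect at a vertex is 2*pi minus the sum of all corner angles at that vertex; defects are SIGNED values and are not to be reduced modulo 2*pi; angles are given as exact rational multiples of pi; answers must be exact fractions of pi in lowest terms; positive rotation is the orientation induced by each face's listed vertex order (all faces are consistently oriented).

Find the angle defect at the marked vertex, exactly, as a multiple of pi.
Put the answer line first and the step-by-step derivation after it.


Answer: defect(P2) = (5/4)*pi

Sum of corner angles at P2: (3/4)*pi
defect = 2*pi - (3/4)*pi


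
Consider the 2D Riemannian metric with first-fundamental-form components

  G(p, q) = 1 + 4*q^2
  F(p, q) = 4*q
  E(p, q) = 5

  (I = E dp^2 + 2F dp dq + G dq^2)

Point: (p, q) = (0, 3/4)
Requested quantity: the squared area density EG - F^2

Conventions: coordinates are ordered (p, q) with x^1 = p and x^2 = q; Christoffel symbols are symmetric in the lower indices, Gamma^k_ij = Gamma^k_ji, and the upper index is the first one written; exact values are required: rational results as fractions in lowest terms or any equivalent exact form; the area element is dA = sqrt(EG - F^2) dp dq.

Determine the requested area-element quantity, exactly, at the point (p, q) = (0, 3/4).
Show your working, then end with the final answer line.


E = 5, F = 3, G = 13/4; EG - F^2 = 29/4

Answer: EG - F^2 = 29/4


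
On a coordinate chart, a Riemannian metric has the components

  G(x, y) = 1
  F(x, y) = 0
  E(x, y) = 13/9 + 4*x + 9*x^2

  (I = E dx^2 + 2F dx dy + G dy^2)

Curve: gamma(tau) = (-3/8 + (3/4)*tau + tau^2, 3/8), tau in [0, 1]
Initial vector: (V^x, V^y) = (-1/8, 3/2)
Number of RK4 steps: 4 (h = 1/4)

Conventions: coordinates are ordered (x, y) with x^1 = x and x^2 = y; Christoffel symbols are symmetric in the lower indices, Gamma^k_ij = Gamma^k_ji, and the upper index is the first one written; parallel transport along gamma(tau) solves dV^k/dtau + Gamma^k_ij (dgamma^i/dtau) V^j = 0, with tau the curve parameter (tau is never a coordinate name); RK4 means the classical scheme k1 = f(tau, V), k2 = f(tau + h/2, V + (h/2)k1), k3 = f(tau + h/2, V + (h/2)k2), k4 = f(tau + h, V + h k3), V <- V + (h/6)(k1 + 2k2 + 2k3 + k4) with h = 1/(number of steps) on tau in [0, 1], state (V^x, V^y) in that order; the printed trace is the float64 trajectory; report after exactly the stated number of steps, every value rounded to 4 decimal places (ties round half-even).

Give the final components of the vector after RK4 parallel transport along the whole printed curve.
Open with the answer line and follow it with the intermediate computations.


Answer: V^x = -0.0281, V^y = 1.5000

gamma'(tau) = (3/4 + 2*tau, 0); f(tau, V)^k = -Gamma^k_ij(gamma(tau)) gamma'^i(tau) V^j; h = 1/4; intermediate values shown to 6 dp
curve data and Christoffel symbols at the stage parameters:
  tau = 0.000000: gamma = (-0.375000, 0.375000), gamma' = (0.750000, 0.000000); Gamma_xxx = -1.136298, Gamma_xxy = 0.000000, Gamma_xyy = 0.000000, Gamma_yxx = 0.000000, Gamma_yxy = 0.000000, Gamma_yyy = 0.000000
  tau = 0.125000: gamma = (-0.265625, 0.375000), gamma' = (1.000000, 0.000000); Gamma_xxx = -0.384113, Gamma_xxy = 0.000000, Gamma_xyy = 0.000000, Gamma_yxx = 0.000000, Gamma_yxy = 0.000000, Gamma_yyy = 0.000000
  tau = 0.250000: gamma = (-0.125000, 0.375000), gamma' = (1.250000, 0.000000); Gamma_xxx = 0.806400, Gamma_xxy = 0.000000, Gamma_xyy = 0.000000, Gamma_yxx = 0.000000, Gamma_yxy = 0.000000, Gamma_yyy = 0.000000
  tau = 0.375000: gamma = (0.046875, 0.375000), gamma' = (1.500000, 0.000000); Gamma_xxx = 1.466275, Gamma_xxy = 0.000000, Gamma_xyy = 0.000000, Gamma_yxx = 0.000000, Gamma_yxy = 0.000000, Gamma_yyy = 0.000000
  tau = 0.500000: gamma = (0.250000, 0.375000), gamma' = (1.750000, 0.000000); Gamma_xxx = 1.413395, Gamma_xxy = 0.000000, Gamma_xyy = 0.000000, Gamma_yxx = 0.000000, Gamma_yxy = 0.000000, Gamma_yyy = 0.000000
  tau = 0.625000: gamma = (0.484375, 0.375000), gamma' = (2.000000, 0.000000); Gamma_xxx = 1.157615, Gamma_xxy = 0.000000, Gamma_xyy = 0.000000, Gamma_yxx = 0.000000, Gamma_yxy = 0.000000, Gamma_yyy = 0.000000
  tau = 0.750000: gamma = (0.750000, 0.375000), gamma' = (2.250000, 0.000000); Gamma_xxx = 0.920380, Gamma_xxy = 0.000000, Gamma_xyy = 0.000000, Gamma_yxx = 0.000000, Gamma_yxy = 0.000000, Gamma_yyy = 0.000000
  tau = 0.875000: gamma = (1.046875, 0.375000), gamma' = (2.500000, 0.000000); Gamma_xxx = 0.737111, Gamma_xxy = 0.000000, Gamma_xyy = 0.000000, Gamma_yxx = 0.000000, Gamma_yxy = 0.000000, Gamma_yyy = 0.000000
  tau = 1.000000: gamma = (1.375000, 0.375000), gamma' = (2.750000, 0.000000); Gamma_xxx = 0.599957, Gamma_xxy = 0.000000, Gamma_xyy = 0.000000, Gamma_yxx = 0.000000, Gamma_yxy = 0.000000, Gamma_yyy = 0.000000
step 0: V^x = -0.1250, V^y = 1.5000
step 1: k1 = (-0.106528, 0.000000), k2 = (-0.053129, 0.000000), k3 = (-0.050565, 0.000000), k4 = (0.138742, 0.000000); V <- V + (h/6)(k1 + 2k2 + 2k3 + k4): V^x = -0.1323, V^y = 1.5000
step 2: k1 = (0.133357, 0.000000), k2 = (0.254316, 0.000000), k3 = (0.221061, 0.000000), k4 = (0.190538, 0.000000); V <- V + (h/6)(k1 + 2k2 + 2k3 + k4): V^x = -0.0792, V^y = 1.5000
step 3: k1 = (0.195868, 0.000000), k2 = (0.126654, 0.000000), k3 = (0.146685, 0.000000), k4 = (0.088047, 0.000000); V <- V + (h/6)(k1 + 2k2 + 2k3 + k4): V^x = -0.0446, V^y = 1.5000
step 4: k1 = (0.092319, 0.000000), k2 = (0.060886, 0.000000), k3 = (0.068127, 0.000000), k4 = (0.045452, 0.000000); V <- V + (h/6)(k1 + 2k2 + 2k3 + k4): V^x = -0.0281, V^y = 1.5000
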